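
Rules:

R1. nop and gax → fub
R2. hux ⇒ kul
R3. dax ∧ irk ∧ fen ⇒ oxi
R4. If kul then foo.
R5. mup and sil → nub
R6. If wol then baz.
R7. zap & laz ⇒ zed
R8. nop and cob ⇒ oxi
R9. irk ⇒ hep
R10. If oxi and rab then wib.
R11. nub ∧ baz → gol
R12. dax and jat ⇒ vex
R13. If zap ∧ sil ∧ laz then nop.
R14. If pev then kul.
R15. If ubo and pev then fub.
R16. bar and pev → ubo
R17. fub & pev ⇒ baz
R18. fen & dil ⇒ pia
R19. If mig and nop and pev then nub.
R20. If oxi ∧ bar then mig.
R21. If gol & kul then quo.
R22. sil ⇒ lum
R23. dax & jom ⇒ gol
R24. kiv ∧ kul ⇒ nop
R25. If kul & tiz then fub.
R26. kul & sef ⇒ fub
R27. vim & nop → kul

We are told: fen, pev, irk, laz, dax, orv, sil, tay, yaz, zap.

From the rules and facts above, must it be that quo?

Forward chaining from the given facts derives: oxi, zed, hep, nop, kul, lum, foo.
The only rule concluding quo is R21, which needs gol; that is never established.

No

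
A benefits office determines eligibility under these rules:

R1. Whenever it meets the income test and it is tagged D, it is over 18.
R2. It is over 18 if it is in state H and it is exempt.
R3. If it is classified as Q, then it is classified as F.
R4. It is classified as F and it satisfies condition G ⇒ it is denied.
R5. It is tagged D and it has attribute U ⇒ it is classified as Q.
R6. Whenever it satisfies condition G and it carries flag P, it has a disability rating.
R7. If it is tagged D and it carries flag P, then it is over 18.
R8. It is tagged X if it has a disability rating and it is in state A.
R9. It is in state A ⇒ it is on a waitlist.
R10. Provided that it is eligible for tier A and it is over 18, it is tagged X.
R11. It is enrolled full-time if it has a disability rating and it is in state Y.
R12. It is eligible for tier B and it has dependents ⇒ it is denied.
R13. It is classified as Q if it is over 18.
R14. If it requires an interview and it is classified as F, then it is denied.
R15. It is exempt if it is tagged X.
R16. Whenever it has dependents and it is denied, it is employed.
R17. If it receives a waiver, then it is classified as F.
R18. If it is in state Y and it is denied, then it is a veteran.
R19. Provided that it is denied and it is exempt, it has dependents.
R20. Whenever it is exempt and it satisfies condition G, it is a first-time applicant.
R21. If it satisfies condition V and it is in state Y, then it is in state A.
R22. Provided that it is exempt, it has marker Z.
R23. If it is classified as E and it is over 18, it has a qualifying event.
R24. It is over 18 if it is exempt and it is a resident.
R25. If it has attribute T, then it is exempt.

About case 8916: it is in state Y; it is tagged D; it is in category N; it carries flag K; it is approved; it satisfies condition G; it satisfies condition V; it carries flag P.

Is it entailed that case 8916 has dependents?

By R6 (it satisfies condition G, it carries flag P): it has a disability rating.
By R7 (it is tagged D, it carries flag P): it is over 18.
By R13 (it is over 18): it is classified as Q.
By R21 (it satisfies condition V, it is in state Y): it is in state A.
By R3 (it is classified as Q): it is classified as F.
By R4 (it is classified as F, it satisfies condition G): it is denied.
By R8 (it has a disability rating, it is in state A): it is tagged X.
By R15 (it is tagged X): it is exempt.
By R19 (it is denied, it is exempt): it has dependents.

Yes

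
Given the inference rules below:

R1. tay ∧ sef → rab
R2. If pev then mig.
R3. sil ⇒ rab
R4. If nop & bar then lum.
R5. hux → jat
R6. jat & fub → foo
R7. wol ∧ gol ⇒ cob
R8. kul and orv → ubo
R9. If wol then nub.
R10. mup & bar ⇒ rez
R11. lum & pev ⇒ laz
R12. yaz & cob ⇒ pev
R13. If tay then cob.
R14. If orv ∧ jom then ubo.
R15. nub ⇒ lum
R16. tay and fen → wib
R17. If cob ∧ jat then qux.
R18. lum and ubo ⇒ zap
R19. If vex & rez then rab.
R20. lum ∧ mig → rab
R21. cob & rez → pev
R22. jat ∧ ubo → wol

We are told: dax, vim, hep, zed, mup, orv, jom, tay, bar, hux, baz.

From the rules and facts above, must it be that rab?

jat  (by R5: hux)
rez  (by R10: mup, bar)
cob  (by R13: tay)
ubo  (by R14: orv, jom)
pev  (by R21: cob, rez)
wol  (by R22: jat, ubo)
mig  (by R2: pev)
nub  (by R9: wol)
lum  (by R15: nub)
rab  (by R20: lum, mig)

Yes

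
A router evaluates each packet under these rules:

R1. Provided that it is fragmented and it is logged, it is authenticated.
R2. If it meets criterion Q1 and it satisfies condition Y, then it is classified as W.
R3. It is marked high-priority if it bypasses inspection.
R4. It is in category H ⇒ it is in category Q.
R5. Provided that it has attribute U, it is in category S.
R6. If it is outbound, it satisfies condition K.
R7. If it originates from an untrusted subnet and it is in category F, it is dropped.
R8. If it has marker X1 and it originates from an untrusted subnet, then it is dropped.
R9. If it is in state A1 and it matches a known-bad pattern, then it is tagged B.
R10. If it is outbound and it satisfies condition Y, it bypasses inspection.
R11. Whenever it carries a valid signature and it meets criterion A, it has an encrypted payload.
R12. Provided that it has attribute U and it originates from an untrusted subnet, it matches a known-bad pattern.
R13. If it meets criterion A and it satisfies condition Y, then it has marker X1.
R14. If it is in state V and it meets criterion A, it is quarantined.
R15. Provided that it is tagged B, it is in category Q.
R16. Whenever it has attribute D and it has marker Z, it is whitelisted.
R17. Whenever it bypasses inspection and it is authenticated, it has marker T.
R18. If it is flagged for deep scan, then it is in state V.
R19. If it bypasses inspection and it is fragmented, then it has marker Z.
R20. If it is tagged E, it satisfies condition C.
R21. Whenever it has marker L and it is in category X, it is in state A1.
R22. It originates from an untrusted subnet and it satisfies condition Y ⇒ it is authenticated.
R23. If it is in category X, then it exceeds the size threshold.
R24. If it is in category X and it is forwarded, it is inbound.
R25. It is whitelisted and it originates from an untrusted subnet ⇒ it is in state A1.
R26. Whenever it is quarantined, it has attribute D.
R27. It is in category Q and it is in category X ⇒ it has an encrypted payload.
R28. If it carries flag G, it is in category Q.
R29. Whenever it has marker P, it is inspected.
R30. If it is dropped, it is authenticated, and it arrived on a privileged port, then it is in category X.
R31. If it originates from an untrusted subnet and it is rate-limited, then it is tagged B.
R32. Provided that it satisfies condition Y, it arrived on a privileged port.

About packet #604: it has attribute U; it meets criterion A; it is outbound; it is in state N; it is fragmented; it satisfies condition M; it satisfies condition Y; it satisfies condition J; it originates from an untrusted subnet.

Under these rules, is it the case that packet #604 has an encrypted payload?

No

Forward chaining from the given facts derives: is in category S, satisfies condition K, bypasses inspection, matches a known-bad pattern, has marker X1, has marker Z, is authenticated, arrived on a privileged port, is marked high-priority, is dropped, has marker T, is in category X, exceeds the size threshold.
Rules concluding "it has an encrypted payload": R11 needs "it carries a valid signature"; R27 needs "it is in category Q" — none of these are established.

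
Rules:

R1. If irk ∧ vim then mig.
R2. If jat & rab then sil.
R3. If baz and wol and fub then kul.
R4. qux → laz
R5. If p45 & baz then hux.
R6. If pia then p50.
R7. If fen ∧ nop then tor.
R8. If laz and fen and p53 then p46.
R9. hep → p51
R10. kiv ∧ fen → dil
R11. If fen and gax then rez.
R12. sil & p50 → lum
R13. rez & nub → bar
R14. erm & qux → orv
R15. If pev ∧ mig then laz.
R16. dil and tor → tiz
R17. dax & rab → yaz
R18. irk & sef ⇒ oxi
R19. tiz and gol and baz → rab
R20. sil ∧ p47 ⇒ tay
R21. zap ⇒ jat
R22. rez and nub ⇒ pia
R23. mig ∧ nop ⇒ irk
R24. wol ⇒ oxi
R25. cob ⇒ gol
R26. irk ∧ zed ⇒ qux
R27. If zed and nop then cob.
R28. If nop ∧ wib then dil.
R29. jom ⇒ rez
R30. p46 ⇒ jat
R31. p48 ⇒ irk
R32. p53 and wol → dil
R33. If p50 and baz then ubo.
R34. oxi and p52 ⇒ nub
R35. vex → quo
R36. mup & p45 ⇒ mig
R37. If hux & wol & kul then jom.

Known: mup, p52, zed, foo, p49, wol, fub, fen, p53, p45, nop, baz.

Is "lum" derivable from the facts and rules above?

Yes

kul  (by R3: baz, wol, fub)
hux  (by R5: p45, baz)
tor  (by R7: fen, nop)
oxi  (by R24: wol)
cob  (by R27: zed, nop)
dil  (by R32: p53, wol)
nub  (by R34: oxi, p52)
mig  (by R36: mup, p45)
jom  (by R37: hux, wol, kul)
tiz  (by R16: dil, tor)
irk  (by R23: mig, nop)
gol  (by R25: cob)
qux  (by R26: irk, zed)
rez  (by R29: jom)
laz  (by R4: qux)
p46  (by R8: laz, fen, p53)
rab  (by R19: tiz, gol, baz)
pia  (by R22: rez, nub)
jat  (by R30: p46)
sil  (by R2: jat, rab)
p50  (by R6: pia)
lum  (by R12: sil, p50)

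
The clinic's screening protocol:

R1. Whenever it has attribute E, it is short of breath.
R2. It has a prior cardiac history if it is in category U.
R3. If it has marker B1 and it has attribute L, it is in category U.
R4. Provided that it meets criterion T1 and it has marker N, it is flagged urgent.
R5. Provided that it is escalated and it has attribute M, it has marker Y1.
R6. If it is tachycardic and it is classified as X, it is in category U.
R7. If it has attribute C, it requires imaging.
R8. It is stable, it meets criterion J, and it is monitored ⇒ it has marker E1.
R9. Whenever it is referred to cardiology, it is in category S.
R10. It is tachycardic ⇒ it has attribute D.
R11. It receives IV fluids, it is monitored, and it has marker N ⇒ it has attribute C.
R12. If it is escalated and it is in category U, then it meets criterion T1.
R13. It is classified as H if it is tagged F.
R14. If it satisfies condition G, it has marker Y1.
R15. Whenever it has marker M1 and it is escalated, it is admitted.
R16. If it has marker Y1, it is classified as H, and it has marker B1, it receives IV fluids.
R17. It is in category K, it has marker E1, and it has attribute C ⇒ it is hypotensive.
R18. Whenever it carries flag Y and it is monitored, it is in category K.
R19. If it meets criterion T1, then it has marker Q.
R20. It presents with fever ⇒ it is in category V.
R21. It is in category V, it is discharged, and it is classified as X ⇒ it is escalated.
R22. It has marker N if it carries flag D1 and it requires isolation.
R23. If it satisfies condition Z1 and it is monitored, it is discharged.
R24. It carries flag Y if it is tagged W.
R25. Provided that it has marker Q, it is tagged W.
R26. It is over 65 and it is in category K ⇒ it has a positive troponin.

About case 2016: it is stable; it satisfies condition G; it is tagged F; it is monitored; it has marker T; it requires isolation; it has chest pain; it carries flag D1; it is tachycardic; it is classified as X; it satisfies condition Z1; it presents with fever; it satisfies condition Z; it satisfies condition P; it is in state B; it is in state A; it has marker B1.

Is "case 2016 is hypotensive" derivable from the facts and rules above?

No

Forward chaining from the given facts derives: is in category U, has attribute D, is classified as H, has marker Y1, receives IV fluids, is in category V, has marker N, is discharged, has a prior cardiac history, has attribute C, is escalated, requires imaging, meets criterion T1, has marker Q, is tagged W, is flagged urgent, carries flag Y, is in category K.
The only rule concluding "it is hypotensive" is R17, which needs "it has marker E1"; that is never established.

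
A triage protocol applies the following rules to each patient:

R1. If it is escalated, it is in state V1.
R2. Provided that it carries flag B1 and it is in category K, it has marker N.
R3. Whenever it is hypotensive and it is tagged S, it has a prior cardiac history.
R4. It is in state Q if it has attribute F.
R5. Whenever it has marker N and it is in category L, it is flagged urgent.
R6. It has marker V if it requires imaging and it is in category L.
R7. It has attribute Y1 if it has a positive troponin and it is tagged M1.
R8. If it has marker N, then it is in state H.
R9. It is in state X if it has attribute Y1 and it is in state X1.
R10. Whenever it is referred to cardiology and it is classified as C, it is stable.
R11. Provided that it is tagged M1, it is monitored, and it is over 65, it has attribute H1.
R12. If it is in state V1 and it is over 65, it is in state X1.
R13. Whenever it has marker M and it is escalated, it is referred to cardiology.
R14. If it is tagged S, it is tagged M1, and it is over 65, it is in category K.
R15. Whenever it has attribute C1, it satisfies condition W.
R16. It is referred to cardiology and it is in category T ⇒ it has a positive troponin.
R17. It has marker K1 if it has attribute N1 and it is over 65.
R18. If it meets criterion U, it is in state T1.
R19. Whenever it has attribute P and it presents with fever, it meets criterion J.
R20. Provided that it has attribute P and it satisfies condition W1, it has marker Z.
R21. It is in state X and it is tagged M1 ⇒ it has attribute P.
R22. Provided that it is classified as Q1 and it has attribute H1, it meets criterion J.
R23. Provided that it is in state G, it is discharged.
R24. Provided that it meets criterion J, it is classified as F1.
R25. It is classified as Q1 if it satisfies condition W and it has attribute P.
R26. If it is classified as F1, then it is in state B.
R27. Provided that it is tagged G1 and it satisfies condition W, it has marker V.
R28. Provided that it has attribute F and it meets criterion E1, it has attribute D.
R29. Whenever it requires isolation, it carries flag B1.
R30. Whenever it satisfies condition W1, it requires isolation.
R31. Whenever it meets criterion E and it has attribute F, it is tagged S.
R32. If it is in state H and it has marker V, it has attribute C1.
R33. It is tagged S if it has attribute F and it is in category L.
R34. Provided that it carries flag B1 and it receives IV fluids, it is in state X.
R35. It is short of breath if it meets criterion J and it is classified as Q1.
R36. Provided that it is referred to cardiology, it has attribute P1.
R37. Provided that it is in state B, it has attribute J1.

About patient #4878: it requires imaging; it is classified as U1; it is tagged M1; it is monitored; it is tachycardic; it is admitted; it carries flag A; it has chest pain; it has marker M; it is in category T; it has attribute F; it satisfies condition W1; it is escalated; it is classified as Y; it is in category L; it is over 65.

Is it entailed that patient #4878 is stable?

No

Forward chaining from the given facts derives: is in state V1, is in state Q, has marker V, has attribute H1, is in state X1, is referred to cardiology, has a positive troponin, requires isolation, is tagged S, has attribute P1, has attribute Y1, is in state X, is in category K, has attribute P, carries flag B1, has marker N, is flagged urgent, is in state H, has marker Z, has attribute C1, satisfies condition W, is classified as Q1, meets criterion J, is classified as F1, is in state B, is short of breath, has attribute J1.
The only rule concluding "it is stable" is R10, which needs "it is classified as C"; that is never established.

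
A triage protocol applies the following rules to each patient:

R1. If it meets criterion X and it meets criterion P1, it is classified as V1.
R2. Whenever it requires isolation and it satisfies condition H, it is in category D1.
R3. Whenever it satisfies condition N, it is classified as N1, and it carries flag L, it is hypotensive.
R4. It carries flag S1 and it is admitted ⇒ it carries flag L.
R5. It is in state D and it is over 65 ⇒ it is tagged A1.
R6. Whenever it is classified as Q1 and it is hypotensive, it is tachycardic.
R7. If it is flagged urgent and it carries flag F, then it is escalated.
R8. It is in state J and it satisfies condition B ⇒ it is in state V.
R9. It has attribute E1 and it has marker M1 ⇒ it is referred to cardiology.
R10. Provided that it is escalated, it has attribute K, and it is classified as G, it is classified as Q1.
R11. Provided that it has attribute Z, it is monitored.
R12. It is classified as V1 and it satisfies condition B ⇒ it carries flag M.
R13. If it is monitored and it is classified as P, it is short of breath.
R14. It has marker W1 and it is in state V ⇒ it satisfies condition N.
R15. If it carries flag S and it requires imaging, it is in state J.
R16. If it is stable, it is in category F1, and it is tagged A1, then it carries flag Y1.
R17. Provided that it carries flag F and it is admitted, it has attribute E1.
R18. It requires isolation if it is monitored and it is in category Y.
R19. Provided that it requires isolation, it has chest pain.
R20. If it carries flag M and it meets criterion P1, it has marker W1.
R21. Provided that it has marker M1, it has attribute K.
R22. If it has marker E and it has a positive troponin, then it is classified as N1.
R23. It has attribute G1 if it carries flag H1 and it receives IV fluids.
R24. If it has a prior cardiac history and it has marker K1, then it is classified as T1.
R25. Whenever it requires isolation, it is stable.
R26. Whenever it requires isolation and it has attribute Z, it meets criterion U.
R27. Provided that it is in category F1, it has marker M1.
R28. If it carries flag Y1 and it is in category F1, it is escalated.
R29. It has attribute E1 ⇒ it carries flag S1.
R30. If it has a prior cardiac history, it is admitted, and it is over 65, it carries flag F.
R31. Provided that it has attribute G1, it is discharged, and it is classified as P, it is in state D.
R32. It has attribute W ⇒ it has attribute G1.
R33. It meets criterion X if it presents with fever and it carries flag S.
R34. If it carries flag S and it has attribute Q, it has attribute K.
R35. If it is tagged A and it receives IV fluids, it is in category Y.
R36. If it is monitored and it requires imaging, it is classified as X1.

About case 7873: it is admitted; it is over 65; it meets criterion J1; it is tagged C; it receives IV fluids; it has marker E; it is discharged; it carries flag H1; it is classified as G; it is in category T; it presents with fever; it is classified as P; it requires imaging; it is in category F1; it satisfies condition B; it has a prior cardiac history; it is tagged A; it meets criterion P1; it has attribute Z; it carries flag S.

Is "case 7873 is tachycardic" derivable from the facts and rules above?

No

Forward chaining from the given facts derives: is monitored, is short of breath, is in state J, has attribute G1, has marker M1, carries flag F, is in state D, meets criterion X, is in category Y, is classified as X1, is classified as V1, is tagged A1, is in state V, carries flag M, has attribute E1, requires isolation, has chest pain, has marker W1, has attribute K, is stable, meets criterion U, carries flag S1, carries flag L, is referred to cardiology, satisfies condition N, carries flag Y1, is escalated, is classified as Q1.
The only rule concluding "it is tachycardic" is R6, which needs "it is hypotensive"; that is never established.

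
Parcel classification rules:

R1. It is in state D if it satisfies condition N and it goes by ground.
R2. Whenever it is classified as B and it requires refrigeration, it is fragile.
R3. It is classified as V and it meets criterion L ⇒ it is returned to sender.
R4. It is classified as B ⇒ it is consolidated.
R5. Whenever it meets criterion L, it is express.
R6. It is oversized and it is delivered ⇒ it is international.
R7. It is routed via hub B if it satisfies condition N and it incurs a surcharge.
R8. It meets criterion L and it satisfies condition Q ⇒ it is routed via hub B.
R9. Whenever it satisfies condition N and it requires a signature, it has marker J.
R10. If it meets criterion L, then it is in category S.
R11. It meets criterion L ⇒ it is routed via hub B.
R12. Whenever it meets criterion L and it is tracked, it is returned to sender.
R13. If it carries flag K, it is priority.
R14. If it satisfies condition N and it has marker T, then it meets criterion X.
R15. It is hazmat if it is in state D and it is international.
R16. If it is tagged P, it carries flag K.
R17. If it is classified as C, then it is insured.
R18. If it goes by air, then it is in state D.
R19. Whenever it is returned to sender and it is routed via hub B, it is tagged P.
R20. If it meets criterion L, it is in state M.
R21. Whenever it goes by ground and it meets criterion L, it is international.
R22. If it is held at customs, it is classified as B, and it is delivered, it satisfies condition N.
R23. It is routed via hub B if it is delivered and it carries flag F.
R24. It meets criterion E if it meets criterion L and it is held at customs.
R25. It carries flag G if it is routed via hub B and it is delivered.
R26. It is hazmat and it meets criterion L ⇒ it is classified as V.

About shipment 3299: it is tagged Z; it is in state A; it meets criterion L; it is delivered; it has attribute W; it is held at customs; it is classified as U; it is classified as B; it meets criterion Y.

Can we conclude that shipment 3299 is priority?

Forward chaining from the given facts derives: is consolidated, is express, is in category S, is routed via hub B, is in state M, satisfies condition N, meets criterion E, carries flag G.
The only rule concluding "it is priority" is R13, which needs "it carries flag K"; that is never established.

No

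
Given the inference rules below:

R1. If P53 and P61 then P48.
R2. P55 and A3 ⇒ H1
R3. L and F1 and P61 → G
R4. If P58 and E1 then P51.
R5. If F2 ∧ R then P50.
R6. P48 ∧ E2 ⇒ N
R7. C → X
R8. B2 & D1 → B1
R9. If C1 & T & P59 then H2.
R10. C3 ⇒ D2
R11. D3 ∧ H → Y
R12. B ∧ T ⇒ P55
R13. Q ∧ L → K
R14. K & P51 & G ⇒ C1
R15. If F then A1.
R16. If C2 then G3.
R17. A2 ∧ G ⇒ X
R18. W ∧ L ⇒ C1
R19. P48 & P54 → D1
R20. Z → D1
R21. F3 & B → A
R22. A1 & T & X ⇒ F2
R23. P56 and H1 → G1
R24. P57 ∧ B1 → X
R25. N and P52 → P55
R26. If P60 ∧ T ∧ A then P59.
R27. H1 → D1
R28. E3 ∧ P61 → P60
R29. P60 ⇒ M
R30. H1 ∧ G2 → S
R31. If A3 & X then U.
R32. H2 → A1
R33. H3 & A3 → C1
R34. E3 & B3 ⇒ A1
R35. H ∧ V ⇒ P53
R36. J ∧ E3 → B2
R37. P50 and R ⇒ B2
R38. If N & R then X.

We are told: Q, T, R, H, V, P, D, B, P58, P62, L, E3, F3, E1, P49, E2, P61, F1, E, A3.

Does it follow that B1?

G  (by R3: L, F1, P61)
P51  (by R4: P58, E1)
P55  (by R12: B, T)
K  (by R13: Q, L)
C1  (by R14: K, P51, G)
A  (by R21: F3, B)
P60  (by R28: E3, P61)
P53  (by R35: H, V)
P48  (by R1: P53, P61)
H1  (by R2: P55, A3)
N  (by R6: P48, E2)
P59  (by R26: P60, T, A)
D1  (by R27: H1)
X  (by R38: N, R)
H2  (by R9: C1, T, P59)
A1  (by R32: H2)
F2  (by R22: A1, T, X)
P50  (by R5: F2, R)
B2  (by R37: P50, R)
B1  (by R8: B2, D1)

Yes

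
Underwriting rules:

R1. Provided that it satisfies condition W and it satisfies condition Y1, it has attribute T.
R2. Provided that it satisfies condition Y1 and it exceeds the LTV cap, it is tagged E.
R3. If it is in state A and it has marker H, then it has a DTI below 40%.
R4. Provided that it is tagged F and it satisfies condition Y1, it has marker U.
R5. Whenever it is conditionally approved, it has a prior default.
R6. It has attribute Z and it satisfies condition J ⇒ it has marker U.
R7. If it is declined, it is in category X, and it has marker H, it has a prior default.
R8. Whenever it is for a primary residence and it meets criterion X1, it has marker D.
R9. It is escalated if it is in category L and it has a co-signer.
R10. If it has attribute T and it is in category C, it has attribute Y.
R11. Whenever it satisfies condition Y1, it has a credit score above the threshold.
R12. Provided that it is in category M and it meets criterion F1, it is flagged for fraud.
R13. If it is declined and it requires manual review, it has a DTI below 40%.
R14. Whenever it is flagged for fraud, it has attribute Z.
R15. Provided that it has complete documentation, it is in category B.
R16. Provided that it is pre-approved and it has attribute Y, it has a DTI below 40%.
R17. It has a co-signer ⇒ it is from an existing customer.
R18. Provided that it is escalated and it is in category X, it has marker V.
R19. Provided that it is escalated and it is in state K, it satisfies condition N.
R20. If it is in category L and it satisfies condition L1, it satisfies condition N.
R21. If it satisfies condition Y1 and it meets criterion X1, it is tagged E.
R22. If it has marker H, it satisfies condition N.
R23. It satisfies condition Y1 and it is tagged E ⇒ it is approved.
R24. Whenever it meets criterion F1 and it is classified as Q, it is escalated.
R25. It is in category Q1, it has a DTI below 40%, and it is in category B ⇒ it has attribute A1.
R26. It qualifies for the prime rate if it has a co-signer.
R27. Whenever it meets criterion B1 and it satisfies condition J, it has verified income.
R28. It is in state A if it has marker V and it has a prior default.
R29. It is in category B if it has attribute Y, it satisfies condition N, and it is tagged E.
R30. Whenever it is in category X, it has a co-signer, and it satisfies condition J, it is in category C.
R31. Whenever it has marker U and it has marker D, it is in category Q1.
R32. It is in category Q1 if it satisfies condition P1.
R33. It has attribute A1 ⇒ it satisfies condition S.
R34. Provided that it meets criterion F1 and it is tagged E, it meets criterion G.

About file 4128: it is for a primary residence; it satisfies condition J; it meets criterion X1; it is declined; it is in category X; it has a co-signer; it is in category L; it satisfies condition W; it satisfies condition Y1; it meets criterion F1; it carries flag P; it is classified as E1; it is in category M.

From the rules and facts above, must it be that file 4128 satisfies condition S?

No

Forward chaining from the given facts derives: has attribute T, has marker D, is escalated, has a credit score above the threshold, is flagged for fraud, has attribute Z, is from an existing customer, has marker V, is tagged E, is approved, qualifies for the prime rate, is in category C, meets criterion G, has marker U, has attribute Y, is in category Q1.
The only rule concluding "it satisfies condition S" is R33, which needs "it has attribute A1"; that is never established.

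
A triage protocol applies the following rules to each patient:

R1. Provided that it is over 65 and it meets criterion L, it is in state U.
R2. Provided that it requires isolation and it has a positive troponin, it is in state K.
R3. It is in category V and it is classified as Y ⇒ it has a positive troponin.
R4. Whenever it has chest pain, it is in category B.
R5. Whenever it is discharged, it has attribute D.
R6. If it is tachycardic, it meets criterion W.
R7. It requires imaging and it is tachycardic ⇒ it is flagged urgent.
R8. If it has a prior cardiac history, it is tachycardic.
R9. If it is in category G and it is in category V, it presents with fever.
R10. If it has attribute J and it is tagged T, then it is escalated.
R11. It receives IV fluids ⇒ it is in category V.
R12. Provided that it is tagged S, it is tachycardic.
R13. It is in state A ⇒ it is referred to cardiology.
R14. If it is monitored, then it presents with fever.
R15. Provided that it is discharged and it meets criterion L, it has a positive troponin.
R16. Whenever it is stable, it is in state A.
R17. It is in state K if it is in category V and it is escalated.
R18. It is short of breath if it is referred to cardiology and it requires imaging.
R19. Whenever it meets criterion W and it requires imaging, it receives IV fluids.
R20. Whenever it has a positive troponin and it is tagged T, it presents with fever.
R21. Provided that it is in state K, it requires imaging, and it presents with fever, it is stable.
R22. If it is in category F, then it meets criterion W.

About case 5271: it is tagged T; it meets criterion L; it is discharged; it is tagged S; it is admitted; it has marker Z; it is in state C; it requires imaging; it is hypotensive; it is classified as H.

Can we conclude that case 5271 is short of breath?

Forward chaining from the given facts derives: has attribute D, is tachycardic, has a positive troponin, presents with fever, meets criterion W, is flagged urgent, receives IV fluids, is in category V.
The only rule concluding "it is short of breath" is R18, which needs "it is referred to cardiology"; that is never established.

No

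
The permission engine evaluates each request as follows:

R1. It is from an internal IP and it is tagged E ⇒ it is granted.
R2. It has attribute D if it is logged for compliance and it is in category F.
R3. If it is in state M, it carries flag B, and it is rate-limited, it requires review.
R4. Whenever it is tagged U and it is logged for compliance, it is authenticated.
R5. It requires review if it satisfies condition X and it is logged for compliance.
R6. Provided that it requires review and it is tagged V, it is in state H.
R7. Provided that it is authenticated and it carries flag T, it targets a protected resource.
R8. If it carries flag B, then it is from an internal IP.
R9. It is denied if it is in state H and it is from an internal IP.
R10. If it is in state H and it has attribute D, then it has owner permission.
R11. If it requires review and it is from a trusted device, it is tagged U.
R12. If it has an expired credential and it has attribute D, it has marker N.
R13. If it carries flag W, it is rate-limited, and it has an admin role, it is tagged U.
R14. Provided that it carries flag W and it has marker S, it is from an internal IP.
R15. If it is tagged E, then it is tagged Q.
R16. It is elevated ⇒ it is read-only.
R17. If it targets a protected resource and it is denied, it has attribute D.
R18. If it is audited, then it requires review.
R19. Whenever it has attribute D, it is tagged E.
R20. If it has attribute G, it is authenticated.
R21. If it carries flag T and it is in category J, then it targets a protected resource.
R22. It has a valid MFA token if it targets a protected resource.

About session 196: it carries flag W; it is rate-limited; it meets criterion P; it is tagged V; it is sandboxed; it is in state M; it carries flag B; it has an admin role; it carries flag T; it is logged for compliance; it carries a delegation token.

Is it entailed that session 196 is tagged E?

By R3 (it is in state M, it carries flag B, it is rate-limited): it requires review.
By R6 (it requires review, it is tagged V): it is in state H.
By R8 (it carries flag B): it is from an internal IP.
By R9 (it is in state H, it is from an internal IP): it is denied.
By R13 (it carries flag W, it is rate-limited, it has an admin role): it is tagged U.
By R4 (it is tagged U, it is logged for compliance): it is authenticated.
By R7 (it is authenticated, it carries flag T): it targets a protected resource.
By R17 (it targets a protected resource, it is denied): it has attribute D.
By R19 (it has attribute D): it is tagged E.

Yes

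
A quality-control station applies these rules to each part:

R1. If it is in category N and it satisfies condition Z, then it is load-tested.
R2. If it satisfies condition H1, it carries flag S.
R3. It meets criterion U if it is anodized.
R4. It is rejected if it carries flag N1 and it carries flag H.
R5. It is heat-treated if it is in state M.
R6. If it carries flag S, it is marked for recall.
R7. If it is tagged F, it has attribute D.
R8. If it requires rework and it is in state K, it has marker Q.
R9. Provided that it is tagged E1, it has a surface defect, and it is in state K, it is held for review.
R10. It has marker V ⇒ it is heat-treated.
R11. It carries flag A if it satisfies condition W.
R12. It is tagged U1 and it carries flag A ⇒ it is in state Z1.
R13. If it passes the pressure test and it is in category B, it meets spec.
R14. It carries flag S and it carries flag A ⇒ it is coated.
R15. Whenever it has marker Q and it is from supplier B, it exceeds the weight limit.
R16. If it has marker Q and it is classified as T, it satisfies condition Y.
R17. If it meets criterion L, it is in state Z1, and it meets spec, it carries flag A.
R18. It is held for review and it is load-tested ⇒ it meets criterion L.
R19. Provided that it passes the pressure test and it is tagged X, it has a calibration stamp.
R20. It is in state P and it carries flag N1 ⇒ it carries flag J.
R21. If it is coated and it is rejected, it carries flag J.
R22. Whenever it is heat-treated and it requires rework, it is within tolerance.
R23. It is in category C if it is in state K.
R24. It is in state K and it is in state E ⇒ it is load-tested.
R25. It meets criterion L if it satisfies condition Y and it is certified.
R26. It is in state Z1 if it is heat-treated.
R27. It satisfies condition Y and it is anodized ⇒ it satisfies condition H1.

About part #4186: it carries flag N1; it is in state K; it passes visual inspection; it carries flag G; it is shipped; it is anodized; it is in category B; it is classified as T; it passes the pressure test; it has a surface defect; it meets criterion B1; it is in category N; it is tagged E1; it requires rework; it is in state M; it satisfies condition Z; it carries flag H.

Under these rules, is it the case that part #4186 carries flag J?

Yes

By R1 (it is in category N, it satisfies condition Z): it is load-tested.
By R4 (it carries flag N1, it carries flag H): it is rejected.
By R5 (it is in state M): it is heat-treated.
By R8 (it requires rework, it is in state K): it has marker Q.
By R9 (it is tagged E1, it has a surface defect, it is in state K): it is held for review.
By R13 (it passes the pressure test, it is in category B): it meets spec.
By R16 (it has marker Q, it is classified as T): it satisfies condition Y.
By R18 (it is held for review, it is load-tested): it meets criterion L.
By R26 (it is heat-treated): it is in state Z1.
By R27 (it satisfies condition Y, it is anodized): it satisfies condition H1.
By R2 (it satisfies condition H1): it carries flag S.
By R17 (it meets criterion L, it is in state Z1, it meets spec): it carries flag A.
By R14 (it carries flag S, it carries flag A): it is coated.
By R21 (it is coated, it is rejected): it carries flag J.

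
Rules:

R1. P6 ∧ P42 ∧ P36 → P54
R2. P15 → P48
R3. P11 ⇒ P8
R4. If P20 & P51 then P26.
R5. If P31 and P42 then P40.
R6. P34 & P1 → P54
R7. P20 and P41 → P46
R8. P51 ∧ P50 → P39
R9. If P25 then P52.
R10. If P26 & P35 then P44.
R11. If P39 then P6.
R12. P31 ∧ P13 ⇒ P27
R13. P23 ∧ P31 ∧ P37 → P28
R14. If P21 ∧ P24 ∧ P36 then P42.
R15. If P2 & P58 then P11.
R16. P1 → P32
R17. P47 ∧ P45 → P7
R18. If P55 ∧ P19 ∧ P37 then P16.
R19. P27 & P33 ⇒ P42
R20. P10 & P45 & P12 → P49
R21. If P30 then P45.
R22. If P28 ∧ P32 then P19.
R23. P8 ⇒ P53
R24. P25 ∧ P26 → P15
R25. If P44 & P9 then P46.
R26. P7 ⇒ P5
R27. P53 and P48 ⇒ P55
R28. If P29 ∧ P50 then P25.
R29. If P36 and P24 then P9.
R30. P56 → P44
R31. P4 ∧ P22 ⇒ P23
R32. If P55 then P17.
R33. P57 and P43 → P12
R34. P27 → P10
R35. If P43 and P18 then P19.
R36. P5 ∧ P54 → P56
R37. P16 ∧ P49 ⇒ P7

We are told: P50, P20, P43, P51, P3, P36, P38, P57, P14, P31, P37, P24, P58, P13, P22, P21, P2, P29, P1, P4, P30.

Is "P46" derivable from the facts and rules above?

Yes

P26  (by R4: P20, P51)
P39  (by R8: P51, P50)
P6  (by R11: P39)
P27  (by R12: P31, P13)
P42  (by R14: P21, P24, P36)
P11  (by R15: P2, P58)
P32  (by R16: P1)
P45  (by R21: P30)
P25  (by R28: P29, P50)
P9  (by R29: P36, P24)
P23  (by R31: P4, P22)
P12  (by R33: P57, P43)
P10  (by R34: P27)
P54  (by R1: P6, P42, P36)
P8  (by R3: P11)
P28  (by R13: P23, P31, P37)
P49  (by R20: P10, P45, P12)
P19  (by R22: P28, P32)
P53  (by R23: P8)
P15  (by R24: P25, P26)
P48  (by R2: P15)
P55  (by R27: P53, P48)
P16  (by R18: P55, P19, P37)
P7  (by R37: P16, P49)
P5  (by R26: P7)
P56  (by R36: P5, P54)
P44  (by R30: P56)
P46  (by R25: P44, P9)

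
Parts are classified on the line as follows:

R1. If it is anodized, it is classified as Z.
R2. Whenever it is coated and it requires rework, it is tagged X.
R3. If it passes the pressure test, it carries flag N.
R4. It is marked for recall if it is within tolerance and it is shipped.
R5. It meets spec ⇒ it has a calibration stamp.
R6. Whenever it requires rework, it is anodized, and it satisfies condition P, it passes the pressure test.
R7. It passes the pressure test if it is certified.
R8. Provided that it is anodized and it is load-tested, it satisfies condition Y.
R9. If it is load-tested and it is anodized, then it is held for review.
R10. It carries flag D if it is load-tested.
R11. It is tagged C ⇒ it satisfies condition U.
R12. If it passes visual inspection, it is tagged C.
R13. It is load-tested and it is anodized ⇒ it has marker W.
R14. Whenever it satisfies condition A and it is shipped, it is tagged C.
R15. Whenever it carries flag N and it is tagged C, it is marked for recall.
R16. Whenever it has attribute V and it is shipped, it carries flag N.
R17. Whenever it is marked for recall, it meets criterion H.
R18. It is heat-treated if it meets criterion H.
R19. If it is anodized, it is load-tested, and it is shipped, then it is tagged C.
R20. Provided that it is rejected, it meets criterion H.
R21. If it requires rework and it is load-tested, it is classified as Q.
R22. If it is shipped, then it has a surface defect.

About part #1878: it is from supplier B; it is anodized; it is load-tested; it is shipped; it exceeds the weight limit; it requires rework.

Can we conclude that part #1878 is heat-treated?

Forward chaining from the given facts derives: is classified as Z, satisfies condition Y, is held for review, carries flag D, has marker W, is tagged C, is classified as Q, has a surface defect, satisfies condition U.
The only rule concluding "it is heat-treated" is R18, which needs "it meets criterion H"; that is never established.

No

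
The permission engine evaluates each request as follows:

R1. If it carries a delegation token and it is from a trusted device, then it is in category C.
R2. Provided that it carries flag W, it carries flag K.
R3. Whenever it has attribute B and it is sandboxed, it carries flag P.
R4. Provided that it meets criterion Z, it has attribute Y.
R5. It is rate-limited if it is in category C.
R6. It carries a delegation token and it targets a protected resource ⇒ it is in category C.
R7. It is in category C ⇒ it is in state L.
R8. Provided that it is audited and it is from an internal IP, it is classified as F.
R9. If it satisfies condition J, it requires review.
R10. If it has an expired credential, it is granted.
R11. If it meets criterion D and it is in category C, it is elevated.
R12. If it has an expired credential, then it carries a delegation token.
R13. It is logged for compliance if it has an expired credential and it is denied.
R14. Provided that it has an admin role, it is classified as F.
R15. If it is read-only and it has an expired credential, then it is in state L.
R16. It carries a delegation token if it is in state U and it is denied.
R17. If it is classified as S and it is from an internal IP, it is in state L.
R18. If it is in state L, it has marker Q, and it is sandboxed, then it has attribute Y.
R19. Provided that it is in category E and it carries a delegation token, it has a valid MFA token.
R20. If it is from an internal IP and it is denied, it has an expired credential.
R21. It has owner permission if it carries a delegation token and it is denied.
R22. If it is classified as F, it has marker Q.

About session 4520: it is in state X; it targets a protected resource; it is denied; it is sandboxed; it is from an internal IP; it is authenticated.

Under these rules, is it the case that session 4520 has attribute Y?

No

Forward chaining from the given facts derives: has an expired credential, is granted, carries a delegation token, is logged for compliance, has owner permission, is in category C, is in state L, is rate-limited.
Rules concluding "it has attribute Y": R4 needs "it meets criterion Z"; R18 needs "it has marker Q" — none of these are established.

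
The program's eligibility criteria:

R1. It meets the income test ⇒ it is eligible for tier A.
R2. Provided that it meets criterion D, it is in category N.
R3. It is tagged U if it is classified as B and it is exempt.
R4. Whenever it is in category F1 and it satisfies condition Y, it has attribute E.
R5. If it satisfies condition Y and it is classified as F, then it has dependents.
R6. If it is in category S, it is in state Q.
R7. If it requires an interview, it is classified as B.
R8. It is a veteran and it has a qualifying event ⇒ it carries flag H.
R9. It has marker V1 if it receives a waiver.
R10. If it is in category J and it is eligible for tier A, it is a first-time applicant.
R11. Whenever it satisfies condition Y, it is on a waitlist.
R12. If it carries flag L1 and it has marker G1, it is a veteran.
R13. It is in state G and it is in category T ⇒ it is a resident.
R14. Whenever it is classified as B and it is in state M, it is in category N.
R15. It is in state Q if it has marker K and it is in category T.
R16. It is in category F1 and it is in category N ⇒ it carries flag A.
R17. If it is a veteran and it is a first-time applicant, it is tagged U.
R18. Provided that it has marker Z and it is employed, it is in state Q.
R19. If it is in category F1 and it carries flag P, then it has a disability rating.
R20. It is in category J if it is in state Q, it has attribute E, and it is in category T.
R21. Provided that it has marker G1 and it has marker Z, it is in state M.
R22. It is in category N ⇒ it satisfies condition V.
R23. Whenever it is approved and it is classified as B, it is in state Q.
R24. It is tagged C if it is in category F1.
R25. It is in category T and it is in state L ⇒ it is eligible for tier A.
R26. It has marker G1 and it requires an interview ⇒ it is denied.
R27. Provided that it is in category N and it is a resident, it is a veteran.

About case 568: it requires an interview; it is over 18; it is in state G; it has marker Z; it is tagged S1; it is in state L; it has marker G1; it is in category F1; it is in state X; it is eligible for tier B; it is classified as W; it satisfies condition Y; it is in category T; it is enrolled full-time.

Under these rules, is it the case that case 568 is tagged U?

Forward chaining from the given facts derives: has attribute E, is classified as B, is on a waitlist, is a resident, is in state M, is tagged C, is eligible for tier A, is denied, is in category N, carries flag A, satisfies condition V, is a veteran.
Rules concluding "it is tagged U": R3 needs "it is exempt"; R17 needs "it is a first-time applicant" — none of these are established.

No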